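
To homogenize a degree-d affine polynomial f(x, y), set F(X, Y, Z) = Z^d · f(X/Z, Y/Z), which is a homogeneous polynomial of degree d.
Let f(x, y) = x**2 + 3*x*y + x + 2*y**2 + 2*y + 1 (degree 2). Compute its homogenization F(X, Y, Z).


F(X, Y, Z) = X**2 + 3*X*Y + X*Z + 2*Y**2 + 2*Y*Z + Z**2

deg(f) = 2.
Substitute x = X/Z, y = Y/Z into f, then multiply by Z^2.
  monomial 1·x^2·y^0 ↦ 1·X^2·Y^0·Z^0.
  monomial 3·x^1·y^1 ↦ 3·X^1·Y^1·Z^0.
  monomial 1·x^1·y^0 ↦ 1·X^1·Y^0·Z^1.
  monomial 2·x^0·y^2 ↦ 2·X^0·Y^2·Z^0.
  monomial 2·x^0·y^1 ↦ 2·X^0·Y^1·Z^1.
  monomial 1·x^0·y^0 ↦ 1·X^0·Y^0·Z^2.
Collecting: F(X, Y, Z) = X**2 + 3*X*Y + X*Z + 2*Y**2 + 2*Y*Z + Z**2.


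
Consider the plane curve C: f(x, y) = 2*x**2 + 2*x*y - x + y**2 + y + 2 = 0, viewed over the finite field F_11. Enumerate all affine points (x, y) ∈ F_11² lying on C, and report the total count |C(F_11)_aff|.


Affine F_11-points: {(0, 4), (0, 6), (2, 2), (2, 4), (3, 5), (3, 10), (4, 3), (4, 10), (9, 5), (9, 9), (10, 3), (10, 9)}; count = 12.

For each of the 121 pairs (x, y) ∈ F_11², evaluate f(x, y) mod 11. Record the zeros.
  x = 0: [0↦2, 1↦4, 2↦8, 3↦3, 4↦0, 5↦10, 6↦0, 7↦3, 8↦8, 9↦4, 10↦2]  zeros at y ∈ {4, 6}
  x = 1: [0↦3, 1↦7, 2↦2, 3↦10, 4↦9, 5↦10, 6↦2, 7↦7, 8↦3, 9↦1, 10↦1]  zeros at y ∈ ∅
  x = 2: [0↦8, 1↦3, 2↦0, 3↦10, 4↦0, 5↦3, 6↦8, 7↦4, 8↦2, 9↦2, 10↦4]  zeros at y ∈ {2, 4}
  x = 3: [0↦6, 1↦3, 2↦2, 3↦3, 4↦6, 5↦0, 6↦7, 7↦5, 8↦5, 9↦7, 10↦0]  zeros at y ∈ {5, 10}
  x = 4: [0↦8, 1↦7, 2↦8, 3↦0, 4↦5, 5↦1, 6↦10, 7↦10, 8↦1, 9↦5, 10↦0]  zeros at y ∈ {3, 10}
  x = 5: [0↦3, 1↦4, 2↦7, 3↦1, 4↦8, 5↦6, 6↦6, 7↦8, 8↦1, 9↦7, 10↦4]  zeros at y ∈ ∅
  x = 6: [0↦2, 1↦5, 2↦10, 3↦6, 4↦4, 5↦4, 6↦6, 7↦10, 8↦5, 9↦2, 10↦1]  zeros at y ∈ ∅
  x = 7: [0↦5, 1↦10, 2↦6, 3↦4, 4↦4, 5↦6, 6↦10, 7↦5, 8↦2, 9↦1, 10↦2]  zeros at y ∈ ∅
  x = 8: [0↦1, 1↦8, 2↦6, 3↦6, 4↦8, 5↦1, 6↦7, 7↦4, 8↦3, 9↦4, 10↦7]  zeros at y ∈ ∅
  x = 9: [0↦1, 1↦10, 2↦10, 3↦1, 4↦5, 5↦0, 6↦8, 7↦7, 8↦8, 9↦0, 10↦5]  zeros at y ∈ {5, 9}
  x = 10: [0↦5, 1↦5, 2↦7, 3↦0, 4↦6, 5↦3, 6↦2, 7↦3, 8↦6, 9↦0, 10↦7]  zeros at y ∈ {3, 9}
Collecting zeros: affine points = {(0, 4), (0, 6), (2, 2), (2, 4), (3, 5), (3, 10), (4, 3), (4, 10), (9, 5), (9, 9), (10, 3), (10, 9)}.
Total count |C(F_11)_aff| = 12.


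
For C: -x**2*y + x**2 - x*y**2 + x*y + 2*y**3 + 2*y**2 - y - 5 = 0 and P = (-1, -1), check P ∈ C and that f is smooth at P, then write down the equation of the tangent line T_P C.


Tangent line at P: -6*x - 3*y - 9 = 0.

Step 1: f(-1, -1) = 0, so P lies on C.
Step 2: partial derivatives
  f_x(x, y) = -2*x*y + 2*x - y**2 + y, f_y(x, y) = -x**2 - 2*x*y + x + 6*y**2 + 4*y - 1.
  f_x(P) = -6, f_y(P) = -3 (gradient nonzero, so P is smooth).
Step 3: tangent line at P: -6·(x − -1) + -3·(y − -1) = 0.
Expanding: -6*x - 3*y - 9 = 0.


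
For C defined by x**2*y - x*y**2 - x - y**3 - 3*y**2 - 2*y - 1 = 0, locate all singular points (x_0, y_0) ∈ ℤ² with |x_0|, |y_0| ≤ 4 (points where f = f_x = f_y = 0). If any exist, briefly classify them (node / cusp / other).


Singular points: {(-1, -1)}; classification: node.

Compute partial derivatives:
  f_x = 2*x*y - y**2 - 1.
  f_y = x**2 - 2*x*y - 3*y**2 - 6*y - 2.
Scan x_0 ∈ {−4, ..., 4}. For each x_0, f_y(x_0, y) is a polynomial in y; find its integer roots y ∈ {−4, ..., 4}, then test f_x and f at those candidates.
  x = -4: f_y(-4, y) = -3*y**2 + 2*y + 14; no integer root y with |y| ≤ 4.
  x = -3: f_y(-3, y) = 7 - 3*y**2; no integer root y with |y| ≤ 4.
  x = -2: f_y(-2, y) = -3*y**2 - 2*y + 2; no integer root y with |y| ≤ 4.
  x = -1: f_y(-1, y) = -3*y**2 - 4*y - 1; vanishes at y ∈ {-1}. (-1, -1): f_x = 0, f = 0 — SINGULAR.
  x = 0: f_y(0, y) = -3*y**2 - 6*y - 2; no integer root y with |y| ≤ 4.
  x = 1: f_y(1, y) = -3*y**2 - 8*y - 1; no integer root y with |y| ≤ 4.
  x = 2: f_y(2, y) = -3*y**2 - 10*y + 2; no integer root y with |y| ≤ 4.
  x = 3: f_y(3, y) = -3*y**2 - 12*y + 7; no integer root y with |y| ≤ 4.
  x = 4: f_y(4, y) = -3*y**2 - 14*y + 14; no integer root y with |y| ≤ 4.
Only singular point on the grid: (-1, -1).
Classify: substitute x = -1 + u, y = -1 + v and expand: f = u**2*v - u**2 - u*v**2 - v**3 + v**2.
No constant or linear terms (consistent with a singular point). Quadratic part: -u**2 + v**2. Cubic part: u**2*v - u*v**2 - v**3.
The quadratic part v**2 - u**2 = (v − u)(v + u) splits into two distinct linear factors, so there are two distinct tangent lines y − -1 = ±(x − -1) — this is a node (ordinary double point).
Classification: node.


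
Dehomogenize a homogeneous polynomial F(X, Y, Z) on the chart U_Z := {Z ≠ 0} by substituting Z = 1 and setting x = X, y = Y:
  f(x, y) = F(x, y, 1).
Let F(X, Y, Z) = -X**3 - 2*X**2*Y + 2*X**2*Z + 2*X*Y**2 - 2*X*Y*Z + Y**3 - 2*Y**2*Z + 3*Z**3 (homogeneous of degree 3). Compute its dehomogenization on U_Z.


f(x, y) = -x**3 - 2*x**2*y + 2*x**2 + 2*x*y**2 - 2*x*y + y**3 - 2*y**2 + 3

On U_Z we set Z = 1. Each monomial c·X^i·Y^j·Z^k in F becomes c·x^i·y^j·1^k = c·x^i·y^j.
Substituting Z = 1: F(X, Y, 1) = -x**3 - 2*x**2*y + 2*x**2 + 2*x*y**2 - 2*x*y + y**3 - 2*y**2 + 3.
Note: deg(f) ≤ deg(F) = 3; strict inequality happens when F is divisible by Z (lost terms).


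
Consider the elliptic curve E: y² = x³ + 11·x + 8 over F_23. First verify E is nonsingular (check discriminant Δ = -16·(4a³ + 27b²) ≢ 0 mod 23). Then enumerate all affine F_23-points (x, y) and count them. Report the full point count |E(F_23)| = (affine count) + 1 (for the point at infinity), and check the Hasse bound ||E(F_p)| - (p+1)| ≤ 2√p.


Affine points = {(0, 10), (0, 13), (4, 1), (4, 22), (5, 2), (5, 21), (9, 10), (9, 13), (13, 5), (13, 18), (14, 10), (14, 13), (15, 11), (15, 12), (16, 5), (16, 18), (17, 5), (17, 18), (18, 9), (18, 14), (21, 1), (21, 22)}; affine count = 22; |E(F_23)| = 23.

Discriminant check: Δ ∝ 4a³ + 27b² = 4·11³ + 27·8² = 4·1331 + 27·64 ≡ 14 (mod 23). Nonzero ⇒ E is nonsingular.
For each x ∈ F_23, compute rhs = x³ + 11·x + 8 mod 23, then count y ∈ F_23 with y² ≡ rhs.
  x = 0: rhs = 8, matching y values: 10, 13 (2 points).
  x = 1: rhs = 20, matching y values: none (0 points).
  x = 2: rhs = 15, matching y values: none (0 points).
  x = 3: rhs = 22, matching y values: none (0 points).
  x = 4: rhs = 1, matching y values: 1, 22 (2 points).
  x = 5: rhs = 4, matching y values: 2, 21 (2 points).
  x = 6: rhs = 14, matching y values: none (0 points).
  x = 7: rhs = 14, matching y values: none (0 points).
  x = 8: rhs = 10, matching y values: none (0 points).
  x = 9: rhs = 8, matching y values: 10, 13 (2 points).
  x = 10: rhs = 14, matching y values: none (0 points).
  x = 11: rhs = 11, matching y values: none (0 points).
  x = 12: rhs = 5, matching y values: none (0 points).
  x = 13: rhs = 2, matching y values: 5, 18 (2 points).
  x = 14: rhs = 8, matching y values: 10, 13 (2 points).
  x = 15: rhs = 6, matching y values: 11, 12 (2 points).
  x = 16: rhs = 2, matching y values: 5, 18 (2 points).
  x = 17: rhs = 2, matching y values: 5, 18 (2 points).
  x = 18: rhs = 12, matching y values: 9, 14 (2 points).
  x = 19: rhs = 15, matching y values: none (0 points).
  x = 20: rhs = 17, matching y values: none (0 points).
  x = 21: rhs = 1, matching y values: 1, 22 (2 points).
  x = 22: rhs = 19, matching y values: none (0 points).
Total affine count: 22.
Full point count |E(F_23)| = 22 + 1 = 23.
Hasse bound: |23 − (23+1)| = |-1| = 1 ≤ 2√23 ≈ 9.5917 ✓.


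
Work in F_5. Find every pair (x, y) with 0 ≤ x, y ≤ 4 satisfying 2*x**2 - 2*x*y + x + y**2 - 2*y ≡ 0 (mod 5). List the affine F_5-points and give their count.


Affine F_5-points: {(0, 0), (0, 2), (1, 1), (1, 3), (2, 0), (2, 1), (3, 4), (4, 2), (4, 3)}; count = 9.

For each of the 25 pairs (x, y) ∈ F_5², evaluate f(x, y) mod 5. Record the zeros.
  x = 0: [0↦0, 1↦4, 2↦0, 3↦3, 4↦3]  zeros at y ∈ {0, 2}
  x = 1: [0↦3, 1↦0, 2↦4, 3↦0, 4↦3]  zeros at y ∈ {1, 3}
  x = 2: [0↦0, 1↦0, 2↦2, 3↦1, 4↦2]  zeros at y ∈ {0, 1}
  x = 3: [0↦1, 1↦4, 2↦4, 3↦1, 4↦0]  zeros at y ∈ {4}
  x = 4: [0↦1, 1↦2, 2↦0, 3↦0, 4↦2]  zeros at y ∈ {2, 3}
Collecting zeros: affine points = {(0, 0), (0, 2), (1, 1), (1, 3), (2, 0), (2, 1), (3, 4), (4, 2), (4, 3)}.
Total count |C(F_5)_aff| = 9.


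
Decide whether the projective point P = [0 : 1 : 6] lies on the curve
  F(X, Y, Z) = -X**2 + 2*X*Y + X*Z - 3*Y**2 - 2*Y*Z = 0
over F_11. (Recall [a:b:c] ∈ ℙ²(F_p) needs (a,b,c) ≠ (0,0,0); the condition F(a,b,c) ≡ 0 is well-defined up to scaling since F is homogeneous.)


F(0,1,6) ≡ 7 (mod 11); P is NOT on the curve.

Evaluate F(0, 1, 6) term-by-term (mod 11).
  -X**2 ↦ -1·0·1·1 = 0
  2*X*Y ↦ 2·0·1·1 = 0
  X*Z ↦ 1·0·1·6 = 0
  -3*Y**2 ↦ -3·1·1·1 = -3
  -2*Y*Z ↦ -2·1·1·6 = -12
Sum: F(0, 1, 6) = (0) + (0) + (0) + (-3) + (-12) = -15.
Reducing mod 11: -15 ≡ 7 (mod 11).
Since F(a, b, c) ≡ 7 ≠ 0 (mod 11), P does NOT lie on the curve.


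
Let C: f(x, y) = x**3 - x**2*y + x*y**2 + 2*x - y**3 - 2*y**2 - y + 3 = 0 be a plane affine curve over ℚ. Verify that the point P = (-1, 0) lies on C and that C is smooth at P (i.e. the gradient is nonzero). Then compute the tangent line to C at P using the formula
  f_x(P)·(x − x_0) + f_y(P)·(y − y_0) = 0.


Tangent line at P: 5*x - 2*y + 5 = 0.

Step 1: f(-1, 0) = 0, so P lies on C.
Step 2: partial derivatives
  f_x(x, y) = 3*x**2 - 2*x*y + y**2 + 2, f_y(x, y) = -x**2 + 2*x*y - 3*y**2 - 4*y - 1.
  f_x(P) = 5, f_y(P) = -2 (gradient nonzero, so P is smooth).
Step 3: tangent line at P: 5·(x − -1) + -2·(y − 0) = 0.
Expanding: 5*x - 2*y + 5 = 0.


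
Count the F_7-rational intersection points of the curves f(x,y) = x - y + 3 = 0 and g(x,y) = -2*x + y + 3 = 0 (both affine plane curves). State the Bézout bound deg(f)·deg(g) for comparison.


Common zeros: {(6, 2)}; count = 1; Bézout bound = 1.

deg(f) = 1, deg(g) = 1, so Bézout bound = 1.
Scan x ∈ F_7. For each x, list the y ∈ F_7 with f(x, y) ≡ 0 and those with g(x, y) ≡ 0 (mod 7); the common zeros in that column are the intersection.
  x = 0: f ≡ 0 at y ∈ {3}; g ≡ 0 at y ∈ {4}; common: ∅.
  x = 1: f ≡ 0 at y ∈ {4}; g ≡ 0 at y ∈ {6}; common: ∅.
  x = 2: f ≡ 0 at y ∈ {5}; g ≡ 0 at y ∈ {1}; common: ∅.
  x = 3: f ≡ 0 at y ∈ {6}; g ≡ 0 at y ∈ {3}; common: ∅.
  x = 4: f ≡ 0 at y ∈ {0}; g ≡ 0 at y ∈ {5}; common: ∅.
  x = 5: f ≡ 0 at y ∈ {1}; g ≡ 0 at y ∈ {0}; common: ∅.
  x = 6: f ≡ 0 at y ∈ {2}; g ≡ 0 at y ∈ {2}; common: {2}.
Collecting: common zeros = {(6, 2)}, so the count is 1.
Comparison with the Bézout bound: 1 ≤ 1 = deg(f)·deg(g), as expected for curves with no common component (the bound is attained).


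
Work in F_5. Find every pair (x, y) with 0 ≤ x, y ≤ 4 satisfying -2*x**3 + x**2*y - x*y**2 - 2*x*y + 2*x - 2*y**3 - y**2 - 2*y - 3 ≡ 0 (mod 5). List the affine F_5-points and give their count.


Affine F_5-points: {(0, 4), (1, 1), (1, 4), (2, 0)}; count = 4.

For each of the 25 pairs (x, y) ∈ F_5², evaluate f(x, y) mod 5. Record the zeros.
  x = 0: [0↦2, 1↦2, 2↦3, 3↦3, 4↦0]  zeros at y ∈ {4}
  x = 1: [0↦2, 1↦0, 2↦2, 3↦1, 4↦0]  zeros at y ∈ {1, 4}
  x = 2: [0↦0, 1↦3, 2↦3, 3↦3, 4↦1]  zeros at y ∈ {0}
  x = 3: [0↦4, 1↦4, 2↦4, 3↦2, 4↦1]  zeros at y ∈ ∅
  x = 4: [0↦2, 1↦1, 2↦3, 3↦1, 4↦3]  zeros at y ∈ ∅
Collecting zeros: affine points = {(0, 4), (1, 1), (1, 4), (2, 0)}.
Total count |C(F_5)_aff| = 4.


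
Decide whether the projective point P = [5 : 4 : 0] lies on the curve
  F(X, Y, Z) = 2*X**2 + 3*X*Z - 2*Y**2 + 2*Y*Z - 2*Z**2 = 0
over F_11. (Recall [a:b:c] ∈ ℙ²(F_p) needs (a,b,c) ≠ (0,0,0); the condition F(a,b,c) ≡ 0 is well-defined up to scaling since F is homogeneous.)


F(5,4,0) ≡ 7 (mod 11); P is NOT on the curve.

Evaluate F(5, 4, 0) term-by-term (mod 11).
  2*X**2 ↦ 2·25·1·1 = 50
  3*X*Z ↦ 3·5·1·0 = 0
  -2*Y**2 ↦ -2·1·16·1 = -32
  2*Y*Z ↦ 2·1·4·0 = 0
  -2*Z**2 ↦ -2·1·1·0 = 0
Sum: F(5, 4, 0) = (50) + (0) + (-32) + (0) + (0) = 18.
Reducing mod 11: 18 ≡ 7 (mod 11).
Since F(a, b, c) ≡ 7 ≠ 0 (mod 11), P does NOT lie on the curve.


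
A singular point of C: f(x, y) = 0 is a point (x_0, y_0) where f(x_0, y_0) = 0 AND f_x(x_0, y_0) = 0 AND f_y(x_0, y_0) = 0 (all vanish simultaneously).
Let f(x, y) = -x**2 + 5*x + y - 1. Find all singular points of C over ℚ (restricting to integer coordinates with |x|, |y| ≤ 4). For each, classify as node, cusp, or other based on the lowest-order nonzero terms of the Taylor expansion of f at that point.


No singular points in the scanned grid; C is smooth there.

Compute partial derivatives:
  f_x = 5 - 2*x.
  f_y = 1.
f_y = 1 is a nonzero constant, so f_y never vanishes: no point (x, y) can satisfy f = f_x = f_y = 0. In particular no (x, y) ∈ {−4, ..., 4}² is singular; the curve is smooth.


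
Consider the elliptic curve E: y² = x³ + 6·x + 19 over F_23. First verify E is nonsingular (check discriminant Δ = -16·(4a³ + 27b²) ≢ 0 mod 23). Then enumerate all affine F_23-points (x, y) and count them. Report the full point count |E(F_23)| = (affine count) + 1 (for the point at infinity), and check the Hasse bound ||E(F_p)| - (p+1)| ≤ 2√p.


Affine points = {(1, 7), (1, 16), (2, 4), (2, 19), (3, 8), (3, 15), (5, 6), (5, 17), (6, 8), (6, 15), (7, 6), (7, 17), (8, 2), (8, 21), (11, 6), (11, 17), (12, 5), (12, 18), (14, 8), (14, 15), (16, 5), (16, 18), (18, 5), (18, 18), (19, 0), (22, 9), (22, 14)}; affine count = 27; |E(F_23)| = 28.

Discriminant check: Δ ∝ 4a³ + 27b² = 4·6³ + 27·19² = 4·216 + 27·361 ≡ 8 (mod 23). Nonzero ⇒ E is nonsingular.
For each x ∈ F_23, compute rhs = x³ + 6·x + 19 mod 23, then count y ∈ F_23 with y² ≡ rhs.
  x = 0: rhs = 19, matching y values: none (0 points).
  x = 1: rhs = 3, matching y values: 7, 16 (2 points).
  x = 2: rhs = 16, matching y values: 4, 19 (2 points).
  x = 3: rhs = 18, matching y values: 8, 15 (2 points).
  x = 4: rhs = 15, matching y values: none (0 points).
  x = 5: rhs = 13, matching y values: 6, 17 (2 points).
  x = 6: rhs = 18, matching y values: 8, 15 (2 points).
  x = 7: rhs = 13, matching y values: 6, 17 (2 points).
  x = 8: rhs = 4, matching y values: 2, 21 (2 points).
  x = 9: rhs = 20, matching y values: none (0 points).
  x = 10: rhs = 21, matching y values: none (0 points).
  x = 11: rhs = 13, matching y values: 6, 17 (2 points).
  x = 12: rhs = 2, matching y values: 5, 18 (2 points).
  x = 13: rhs = 17, matching y values: none (0 points).
  x = 14: rhs = 18, matching y values: 8, 15 (2 points).
  x = 15: rhs = 11, matching y values: none (0 points).
  x = 16: rhs = 2, matching y values: 5, 18 (2 points).
  x = 17: rhs = 20, matching y values: none (0 points).
  x = 18: rhs = 2, matching y values: 5, 18 (2 points).
  x = 19: rhs = 0, matching y values: 0 (1 points).
  x = 20: rhs = 20, matching y values: none (0 points).
  x = 21: rhs = 22, matching y values: none (0 points).
  x = 22: rhs = 12, matching y values: 9, 14 (2 points).
Total affine count: 27.
Full point count |E(F_23)| = 27 + 1 = 28.
Hasse bound: |28 − (23+1)| = |4| = 4 ≤ 2√23 ≈ 9.5917 ✓.


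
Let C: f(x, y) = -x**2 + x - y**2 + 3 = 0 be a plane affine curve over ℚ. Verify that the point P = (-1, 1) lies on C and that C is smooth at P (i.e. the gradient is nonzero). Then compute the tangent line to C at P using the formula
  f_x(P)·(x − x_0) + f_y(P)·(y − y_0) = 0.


Tangent line at P: 3*x - 2*y + 5 = 0.

Step 1: f(-1, 1) = 0, so P lies on C.
Step 2: partial derivatives
  f_x(x, y) = 1 - 2*x, f_y(x, y) = -2*y.
  f_x(P) = 3, f_y(P) = -2 (gradient nonzero, so P is smooth).
Step 3: tangent line at P: 3·(x − -1) + -2·(y − 1) = 0.
Expanding: 3*x - 2*y + 5 = 0.


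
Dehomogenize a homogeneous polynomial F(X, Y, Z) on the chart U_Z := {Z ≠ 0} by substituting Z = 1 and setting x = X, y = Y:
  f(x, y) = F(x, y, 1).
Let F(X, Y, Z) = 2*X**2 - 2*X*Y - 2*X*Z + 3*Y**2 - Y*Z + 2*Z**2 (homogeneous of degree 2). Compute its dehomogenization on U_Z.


f(x, y) = 2*x**2 - 2*x*y - 2*x + 3*y**2 - y + 2

On U_Z we set Z = 1. Each monomial c·X^i·Y^j·Z^k in F becomes c·x^i·y^j·1^k = c·x^i·y^j.
Substituting Z = 1: F(X, Y, 1) = 2*x**2 - 2*x*y - 2*x + 3*y**2 - y + 2.
Note: deg(f) ≤ deg(F) = 2; strict inequality happens when F is divisible by Z (lost terms).


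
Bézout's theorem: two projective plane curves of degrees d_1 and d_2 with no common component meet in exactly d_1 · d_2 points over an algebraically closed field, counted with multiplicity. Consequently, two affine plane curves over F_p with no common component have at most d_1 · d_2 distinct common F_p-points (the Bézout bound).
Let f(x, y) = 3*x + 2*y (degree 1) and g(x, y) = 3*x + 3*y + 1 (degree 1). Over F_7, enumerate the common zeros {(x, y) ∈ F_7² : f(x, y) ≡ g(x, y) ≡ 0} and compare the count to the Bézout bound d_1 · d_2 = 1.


Common zeros: {(3, 6)}; count = 1; Bézout bound = 1.

deg(f) = 1, deg(g) = 1, so Bézout bound = 1.
Scan x ∈ F_7. For each x, list the y ∈ F_7 with f(x, y) ≡ 0 and those with g(x, y) ≡ 0 (mod 7); the common zeros in that column are the intersection.
  x = 0: f ≡ 0 at y ∈ {0}; g ≡ 0 at y ∈ {2}; common: ∅.
  x = 1: f ≡ 0 at y ∈ {2}; g ≡ 0 at y ∈ {1}; common: ∅.
  x = 2: f ≡ 0 at y ∈ {4}; g ≡ 0 at y ∈ {0}; common: ∅.
  x = 3: f ≡ 0 at y ∈ {6}; g ≡ 0 at y ∈ {6}; common: {6}.
  x = 4: f ≡ 0 at y ∈ {1}; g ≡ 0 at y ∈ {5}; common: ∅.
  x = 5: f ≡ 0 at y ∈ {3}; g ≡ 0 at y ∈ {4}; common: ∅.
  x = 6: f ≡ 0 at y ∈ {5}; g ≡ 0 at y ∈ {3}; common: ∅.
Collecting: common zeros = {(3, 6)}, so the count is 1.
Comparison with the Bézout bound: 1 ≤ 1 = deg(f)·deg(g), as expected for curves with no common component (the bound is attained).


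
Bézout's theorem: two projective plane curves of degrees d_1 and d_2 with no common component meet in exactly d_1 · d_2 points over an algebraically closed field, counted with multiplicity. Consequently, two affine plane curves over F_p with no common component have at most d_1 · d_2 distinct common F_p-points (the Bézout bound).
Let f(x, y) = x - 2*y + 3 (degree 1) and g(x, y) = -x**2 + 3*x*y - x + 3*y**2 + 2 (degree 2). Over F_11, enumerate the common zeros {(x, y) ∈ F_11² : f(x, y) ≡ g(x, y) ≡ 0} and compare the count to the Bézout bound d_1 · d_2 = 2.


Common zeros: {(3, 3), (6, 10)}; count = 2; Bézout bound = 2.

deg(f) = 1, deg(g) = 2, so Bézout bound = 2.
Scan x ∈ F_11. For each x, list the y ∈ F_11 with f(x, y) ≡ 0 and those with g(x, y) ≡ 0 (mod 11); the common zeros in that column are the intersection.
  x = 0: f ≡ 0 at y ∈ {7}; g ≡ 0 at y ∈ {5, 6}; common: ∅.
  x = 1: f ≡ 0 at y ∈ {2}; g ≡ 0 at y ∈ {0, 10}; common: ∅.
  x = 2: f ≡ 0 at y ∈ {8}; g ≡ 0 at y ∈ ∅; common: ∅.
  x = 3: f ≡ 0 at y ∈ {3}; g ≡ 0 at y ∈ {3, 5}; common: {3}.
  x = 4: f ≡ 0 at y ∈ {9}; g ≡ 0 at y ∈ ∅; common: ∅.
  x = 5: f ≡ 0 at y ∈ {4}; g ≡ 0 at y ∈ {3}; common: ∅.
  x = 6: f ≡ 0 at y ∈ {10}; g ≡ 0 at y ∈ {6, 10}; common: {10}.
  x = 7: f ≡ 0 at y ∈ {5}; g ≡ 0 at y ∈ {2}; common: ∅.
  x = 8: f ≡ 0 at y ∈ {0}; g ≡ 0 at y ∈ ∅; common: ∅.
  x = 9: f ≡ 0 at y ∈ {6}; g ≡ 0 at y ∈ {0, 2}; common: ∅.
  x = 10: f ≡ 0 at y ∈ {1}; g ≡ 0 at y ∈ ∅; common: ∅.
Collecting: common zeros = {(3, 3), (6, 10)}, so the count is 2.
Comparison with the Bézout bound: 2 ≤ 2 = deg(f)·deg(g), as expected for curves with no common component (the bound is attained).


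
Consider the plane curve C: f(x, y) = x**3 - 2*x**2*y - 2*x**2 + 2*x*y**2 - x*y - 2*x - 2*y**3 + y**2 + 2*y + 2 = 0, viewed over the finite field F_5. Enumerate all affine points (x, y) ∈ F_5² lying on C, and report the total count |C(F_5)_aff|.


Affine F_5-points: {(1, 4), (2, 3), (3, 0)}; count = 3.

For each of the 25 pairs (x, y) ∈ F_5², evaluate f(x, y) mod 5. Record the zeros.
  x = 0: [0↦2, 1↦3, 2↦4, 3↦3, 4↦3]  zeros at y ∈ ∅
  x = 1: [0↦4, 1↦4, 2↦3, 3↦4, 4↦0]  zeros at y ∈ {4}
  x = 2: [0↦3, 1↦3, 2↦1, 3↦0, 4↦3]  zeros at y ∈ {3}
  x = 3: [0↦0, 1↦1, 2↦4, 3↦2, 4↦3]  zeros at y ∈ {0}
  x = 4: [0↦1, 1↦4, 2↦3, 3↦1, 4↦1]  zeros at y ∈ ∅
Collecting zeros: affine points = {(1, 4), (2, 3), (3, 0)}.
Total count |C(F_5)_aff| = 3.


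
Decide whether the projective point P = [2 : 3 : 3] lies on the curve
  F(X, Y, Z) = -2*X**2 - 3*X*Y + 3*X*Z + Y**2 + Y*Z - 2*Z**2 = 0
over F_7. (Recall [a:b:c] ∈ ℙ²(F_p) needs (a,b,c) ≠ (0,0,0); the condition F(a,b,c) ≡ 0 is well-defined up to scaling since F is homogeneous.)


F(2,3,3) ≡ 6 (mod 7); P is NOT on the curve.

Evaluate F(2, 3, 3) term-by-term (mod 7).
  -2*X**2 ↦ -2·4·1·1 = -8
  -3*X*Y ↦ -3·2·3·1 = -18
  3*X*Z ↦ 3·2·1·3 = 18
  Y**2 ↦ 1·1·9·1 = 9
  Y*Z ↦ 1·1·3·3 = 9
  -2*Z**2 ↦ -2·1·1·9 = -18
Sum: F(2, 3, 3) = (-8) + (-18) + (18) + (9) + (9) + (-18) = -8.
Reducing mod 7: -8 ≡ 6 (mod 7).
Since F(a, b, c) ≡ 6 ≠ 0 (mod 7), P does NOT lie on the curve.


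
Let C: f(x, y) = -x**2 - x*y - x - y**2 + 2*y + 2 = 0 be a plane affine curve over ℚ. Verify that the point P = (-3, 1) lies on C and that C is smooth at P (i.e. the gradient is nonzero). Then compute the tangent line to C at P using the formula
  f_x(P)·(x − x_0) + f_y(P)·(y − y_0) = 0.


Tangent line at P: 4*x + 3*y + 9 = 0.

Step 1: f(-3, 1) = 0, so P lies on C.
Step 2: partial derivatives
  f_x(x, y) = -2*x - y - 1, f_y(x, y) = -x - 2*y + 2.
  f_x(P) = 4, f_y(P) = 3 (gradient nonzero, so P is smooth).
Step 3: tangent line at P: 4·(x − -3) + 3·(y − 1) = 0.
Expanding: 4*x + 3*y + 9 = 0.


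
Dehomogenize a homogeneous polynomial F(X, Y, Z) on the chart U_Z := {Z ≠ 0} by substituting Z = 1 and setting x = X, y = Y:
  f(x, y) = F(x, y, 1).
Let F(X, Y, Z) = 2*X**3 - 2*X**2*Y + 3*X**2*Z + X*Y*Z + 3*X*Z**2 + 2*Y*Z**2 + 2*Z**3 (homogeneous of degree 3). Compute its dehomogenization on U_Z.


f(x, y) = 2*x**3 - 2*x**2*y + 3*x**2 + x*y + 3*x + 2*y + 2

On U_Z we set Z = 1. Each monomial c·X^i·Y^j·Z^k in F becomes c·x^i·y^j·1^k = c·x^i·y^j.
Substituting Z = 1: F(X, Y, 1) = 2*x**3 - 2*x**2*y + 3*x**2 + x*y + 3*x + 2*y + 2.
Note: deg(f) ≤ deg(F) = 3; strict inequality happens when F is divisible by Z (lost terms).


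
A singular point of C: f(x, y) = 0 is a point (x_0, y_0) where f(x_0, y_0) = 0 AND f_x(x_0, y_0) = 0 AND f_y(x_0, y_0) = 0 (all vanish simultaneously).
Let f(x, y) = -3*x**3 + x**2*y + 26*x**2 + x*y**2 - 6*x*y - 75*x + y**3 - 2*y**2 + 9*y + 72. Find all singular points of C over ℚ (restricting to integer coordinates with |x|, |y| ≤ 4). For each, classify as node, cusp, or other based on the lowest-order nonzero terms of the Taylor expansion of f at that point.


Singular points: {(3, 0)}; classification: node.

Compute partial derivatives:
  f_x = -9*x**2 + 2*x*y + 52*x + y**2 - 6*y - 75.
  f_y = x**2 + 2*x*y - 6*x + 3*y**2 - 4*y + 9.
Scan x_0 ∈ {−4, ..., 4}. For each x_0, f_y(x_0, y) is a polynomial in y; find its integer roots y ∈ {−4, ..., 4}, then test f_x and f at those candidates.
  x = -4: f_y(-4, y) = 3*y**2 - 12*y + 49; no integer root y with |y| ≤ 4.
  x = -3: f_y(-3, y) = 3*y**2 - 10*y + 36; no integer root y with |y| ≤ 4.
  x = -2: f_y(-2, y) = 3*y**2 - 8*y + 25; no integer root y with |y| ≤ 4.
  x = -1: f_y(-1, y) = 3*y**2 - 6*y + 16; no integer root y with |y| ≤ 4.
  x = 0: f_y(0, y) = 3*y**2 - 4*y + 9; no integer root y with |y| ≤ 4.
  x = 1: f_y(1, y) = 3*y**2 - 2*y + 4; no integer root y with |y| ≤ 4.
  x = 2: f_y(2, y) = 3*y**2 + 1; no integer root y with |y| ≤ 4.
  x = 3: f_y(3, y) = 3*y**2 + 2*y; vanishes at y ∈ {0}. (3, 0): f_x = 0, f = 0 — SINGULAR.
  x = 4: f_y(4, y) = 3*y**2 + 4*y + 1; vanishes at y ∈ {-1}. (4, -1): f_x = -12 ≠ 0.
Only singular point on the grid: (3, 0).
Classify: substitute x = 3 + u, y = 0 + v and expand: f = -3*u**3 + u**2*v - u**2 + u*v**2 + v**3 + v**2.
No constant or linear terms (consistent with a singular point). Quadratic part: -u**2 + v**2. Cubic part: -3*u**3 + u**2*v + u*v**2 + v**3.
The quadratic part v**2 - u**2 = (v − u)(v + u) splits into two distinct linear factors, so there are two distinct tangent lines y − 0 = ±(x − 3) — this is a node (ordinary double point).
Classification: node.


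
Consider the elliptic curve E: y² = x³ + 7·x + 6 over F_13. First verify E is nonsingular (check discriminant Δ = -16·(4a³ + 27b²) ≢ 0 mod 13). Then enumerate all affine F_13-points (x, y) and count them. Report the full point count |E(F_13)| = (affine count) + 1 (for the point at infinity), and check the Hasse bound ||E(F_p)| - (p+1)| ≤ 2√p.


Affine points = {(1, 1), (1, 12), (5, 6), (5, 7), (6, 2), (6, 11), (10, 6), (10, 7), (11, 6), (11, 7)}; affine count = 10; |E(F_13)| = 11.

Discriminant check: Δ ∝ 4a³ + 27b² = 4·7³ + 27·6² = 4·343 + 27·36 ≡ 4 (mod 13). Nonzero ⇒ E is nonsingular.
For each x ∈ F_13, compute rhs = x³ + 7·x + 6 mod 13, then count y ∈ F_13 with y² ≡ rhs.
  x = 0: rhs = 6, matching y values: none (0 points).
  x = 1: rhs = 1, matching y values: 1, 12 (2 points).
  x = 2: rhs = 2, matching y values: none (0 points).
  x = 3: rhs = 2, matching y values: none (0 points).
  x = 4: rhs = 7, matching y values: none (0 points).
  x = 5: rhs = 10, matching y values: 6, 7 (2 points).
  x = 6: rhs = 4, matching y values: 2, 11 (2 points).
  x = 7: rhs = 8, matching y values: none (0 points).
  x = 8: rhs = 2, matching y values: none (0 points).
  x = 9: rhs = 5, matching y values: none (0 points).
  x = 10: rhs = 10, matching y values: 6, 7 (2 points).
  x = 11: rhs = 10, matching y values: 6, 7 (2 points).
  x = 12: rhs = 11, matching y values: none (0 points).
Total affine count: 10.
Full point count |E(F_13)| = 10 + 1 = 11.
Hasse bound: |11 − (13+1)| = |-3| = 3 ≤ 2√13 ≈ 7.2111 ✓.


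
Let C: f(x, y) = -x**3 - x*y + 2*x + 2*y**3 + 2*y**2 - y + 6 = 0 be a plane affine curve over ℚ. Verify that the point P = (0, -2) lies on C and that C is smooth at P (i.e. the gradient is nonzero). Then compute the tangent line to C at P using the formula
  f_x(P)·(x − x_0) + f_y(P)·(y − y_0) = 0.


Tangent line at P: 4*x + 15*y + 30 = 0.

Step 1: f(0, -2) = 0, so P lies on C.
Step 2: partial derivatives
  f_x(x, y) = -3*x**2 - y + 2, f_y(x, y) = -x + 6*y**2 + 4*y - 1.
  f_x(P) = 4, f_y(P) = 15 (gradient nonzero, so P is smooth).
Step 3: tangent line at P: 4·(x − 0) + 15·(y − -2) = 0.
Expanding: 4*x + 15*y + 30 = 0.


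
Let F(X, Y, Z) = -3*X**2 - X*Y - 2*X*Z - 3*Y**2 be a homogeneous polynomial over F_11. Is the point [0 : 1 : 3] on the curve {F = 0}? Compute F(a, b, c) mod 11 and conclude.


F(0,1,3) ≡ 8 (mod 11); P is NOT on the curve.

Evaluate F(0, 1, 3) term-by-term (mod 11).
  -3*X**2 ↦ -3·0·1·1 = 0
  -X*Y ↦ -1·0·1·1 = 0
  -2*X*Z ↦ -2·0·1·3 = 0
  -3*Y**2 ↦ -3·1·1·1 = -3
Sum: F(0, 1, 3) = (0) + (0) + (0) + (-3) = -3.
Reducing mod 11: -3 ≡ 8 (mod 11).
Since F(a, b, c) ≡ 8 ≠ 0 (mod 11), P does NOT lie on the curve.


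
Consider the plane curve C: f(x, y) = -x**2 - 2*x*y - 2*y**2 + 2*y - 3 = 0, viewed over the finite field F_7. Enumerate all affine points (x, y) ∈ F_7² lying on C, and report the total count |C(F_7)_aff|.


Affine F_7-points: {(0, 2), (0, 6), (2, 0), (2, 6), (3, 2), (3, 3), (5, 0), (5, 3)}; count = 8.

For each of the 49 pairs (x, y) ∈ F_7², evaluate f(x, y) mod 7. Record the zeros.
  x = 0: [0↦4, 1↦4, 2↦0, 3↦6, 4↦1, 5↦6, 6↦0]  zeros at y ∈ {2, 6}
  x = 1: [0↦3, 1↦1, 2↦2, 3↦6, 4↦6, 5↦2, 6↦1]  zeros at y ∈ ∅
  x = 2: [0↦0, 1↦3, 2↦2, 3↦4, 4↦2, 5↦3, 6↦0]  zeros at y ∈ {0, 6}
  x = 3: [0↦2, 1↦3, 2↦0, 3↦0, 4↦3, 5↦2, 6↦4]  zeros at y ∈ {2, 3}
  x = 4: [0↦2, 1↦1, 2↦3, 3↦1, 4↦2, 5↦6, 6↦6]  zeros at y ∈ ∅
  x = 5: [0↦0, 1↦4, 2↦4, 3↦0, 4↦6, 5↦1, 6↦6]  zeros at y ∈ {0, 3}
  x = 6: [0↦3, 1↦5, 2↦3, 3↦4, 4↦1, 5↦1, 6↦4]  zeros at y ∈ ∅
Collecting zeros: affine points = {(0, 2), (0, 6), (2, 0), (2, 6), (3, 2), (3, 3), (5, 0), (5, 3)}.
Total count |C(F_7)_aff| = 8.


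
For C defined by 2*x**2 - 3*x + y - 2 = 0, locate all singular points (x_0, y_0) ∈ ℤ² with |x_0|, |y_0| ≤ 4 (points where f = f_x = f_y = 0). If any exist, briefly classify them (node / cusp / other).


No singular points in the scanned grid; C is smooth there.

Compute partial derivatives:
  f_x = 4*x - 3.
  f_y = 1.
f_y = 1 is a nonzero constant, so f_y never vanishes: no point (x, y) can satisfy f = f_x = f_y = 0. In particular no (x, y) ∈ {−4, ..., 4}² is singular; the curve is smooth.


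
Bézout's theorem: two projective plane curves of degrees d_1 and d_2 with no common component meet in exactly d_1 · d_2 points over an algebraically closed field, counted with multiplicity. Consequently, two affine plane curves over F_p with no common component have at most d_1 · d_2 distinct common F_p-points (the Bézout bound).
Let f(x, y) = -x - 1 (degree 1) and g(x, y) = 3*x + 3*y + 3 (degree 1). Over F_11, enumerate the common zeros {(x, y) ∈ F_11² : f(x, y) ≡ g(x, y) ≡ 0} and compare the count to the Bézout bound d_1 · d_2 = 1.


Common zeros: {(10, 0)}; count = 1; Bézout bound = 1.

deg(f) = 1, deg(g) = 1, so Bézout bound = 1.
Scan x ∈ F_11. For each x, list the y ∈ F_11 with f(x, y) ≡ 0 and those with g(x, y) ≡ 0 (mod 11); the common zeros in that column are the intersection.
  x = 0: f ≡ 0 at y ∈ ∅; g ≡ 0 at y ∈ {10}; common: ∅.
  x = 1: f ≡ 0 at y ∈ ∅; g ≡ 0 at y ∈ {9}; common: ∅.
  x = 2: f ≡ 0 at y ∈ ∅; g ≡ 0 at y ∈ {8}; common: ∅.
  x = 3: f ≡ 0 at y ∈ ∅; g ≡ 0 at y ∈ {7}; common: ∅.
  x = 4: f ≡ 0 at y ∈ ∅; g ≡ 0 at y ∈ {6}; common: ∅.
  x = 5: f ≡ 0 at y ∈ ∅; g ≡ 0 at y ∈ {5}; common: ∅.
  x = 6: f ≡ 0 at y ∈ ∅; g ≡ 0 at y ∈ {4}; common: ∅.
  x = 7: f ≡ 0 at y ∈ ∅; g ≡ 0 at y ∈ {3}; common: ∅.
  x = 8: f ≡ 0 at y ∈ ∅; g ≡ 0 at y ∈ {2}; common: ∅.
  x = 9: f ≡ 0 at y ∈ ∅; g ≡ 0 at y ∈ {1}; common: ∅.
  x = 10: f ≡ 0 at y ∈ {0, 1, 2, 3, 4, 5, 6, 7, 8, 9, 10}; g ≡ 0 at y ∈ {0}; common: {0}.
Collecting: common zeros = {(10, 0)}, so the count is 1.
Comparison with the Bézout bound: 1 ≤ 1 = deg(f)·deg(g), as expected for curves with no common component (the bound is attained).


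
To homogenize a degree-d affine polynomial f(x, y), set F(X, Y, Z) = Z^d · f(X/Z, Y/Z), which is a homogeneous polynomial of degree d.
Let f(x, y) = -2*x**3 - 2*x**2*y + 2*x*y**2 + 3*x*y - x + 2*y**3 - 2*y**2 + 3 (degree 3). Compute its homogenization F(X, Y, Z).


F(X, Y, Z) = -2*X**3 - 2*X**2*Y + 2*X*Y**2 + 3*X*Y*Z - X*Z**2 + 2*Y**3 - 2*Y**2*Z + 3*Z**3

deg(f) = 3.
Substitute x = X/Z, y = Y/Z into f, then multiply by Z^3.
  monomial -2·x^3·y^0 ↦ -2·X^3·Y^0·Z^0.
  monomial -2·x^2·y^1 ↦ -2·X^2·Y^1·Z^0.
  monomial 2·x^1·y^2 ↦ 2·X^1·Y^2·Z^0.
  monomial 3·x^1·y^1 ↦ 3·X^1·Y^1·Z^1.
  monomial -1·x^1·y^0 ↦ -1·X^1·Y^0·Z^2.
  monomial 2·x^0·y^3 ↦ 2·X^0·Y^3·Z^0.
  monomial -2·x^0·y^2 ↦ -2·X^0·Y^2·Z^1.
  monomial 3·x^0·y^0 ↦ 3·X^0·Y^0·Z^3.
Collecting: F(X, Y, Z) = -2*X**3 - 2*X**2*Y + 2*X*Y**2 + 3*X*Y*Z - X*Z**2 + 2*Y**3 - 2*Y**2*Z + 3*Z**3.


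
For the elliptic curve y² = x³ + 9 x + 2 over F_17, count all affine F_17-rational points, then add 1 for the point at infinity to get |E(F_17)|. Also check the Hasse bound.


Affine points = {(0, 6), (0, 11), (4, 0), (5, 6), (5, 11), (6, 0), (7, 0), (8, 5), (8, 12), (9, 8), (9, 9), (10, 2), (10, 15), (11, 2), (11, 15), (12, 6), (12, 11), (13, 2), (13, 15), (14, 4), (14, 13), (16, 3), (16, 14)}; affine count = 23; |E(F_17)| = 24.

Discriminant check: Δ ∝ 4a³ + 27b² = 4·9³ + 27·2² = 4·729 + 27·4 ≡ 15 (mod 17). Nonzero ⇒ E is nonsingular.
For each x ∈ F_17, compute rhs = x³ + 9·x + 2 mod 17, then count y ∈ F_17 with y² ≡ rhs.
  x = 0: rhs = 2, matching y values: 6, 11 (2 points).
  x = 1: rhs = 12, matching y values: none (0 points).
  x = 2: rhs = 11, matching y values: none (0 points).
  x = 3: rhs = 5, matching y values: none (0 points).
  x = 4: rhs = 0, matching y values: 0 (1 points).
  x = 5: rhs = 2, matching y values: 6, 11 (2 points).
  x = 6: rhs = 0, matching y values: 0 (1 points).
  x = 7: rhs = 0, matching y values: 0 (1 points).
  x = 8: rhs = 8, matching y values: 5, 12 (2 points).
  x = 9: rhs = 13, matching y values: 8, 9 (2 points).
  x = 10: rhs = 4, matching y values: 2, 15 (2 points).
  x = 11: rhs = 4, matching y values: 2, 15 (2 points).
  x = 12: rhs = 2, matching y values: 6, 11 (2 points).
  x = 13: rhs = 4, matching y values: 2, 15 (2 points).
  x = 14: rhs = 16, matching y values: 4, 13 (2 points).
  x = 15: rhs = 10, matching y values: none (0 points).
  x = 16: rhs = 9, matching y values: 3, 14 (2 points).
Total affine count: 23.
Full point count |E(F_17)| = 23 + 1 = 24.
Hasse bound: |24 − (17+1)| = |6| = 6 ≤ 2√17 ≈ 8.2462 ✓.


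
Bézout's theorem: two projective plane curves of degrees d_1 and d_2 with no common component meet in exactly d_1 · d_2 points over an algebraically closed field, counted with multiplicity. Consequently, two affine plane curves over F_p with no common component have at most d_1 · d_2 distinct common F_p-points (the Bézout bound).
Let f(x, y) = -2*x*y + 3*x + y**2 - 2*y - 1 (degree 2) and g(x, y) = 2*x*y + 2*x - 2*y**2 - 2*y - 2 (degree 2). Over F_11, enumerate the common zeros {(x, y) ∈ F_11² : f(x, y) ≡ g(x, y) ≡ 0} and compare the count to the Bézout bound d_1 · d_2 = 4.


Common zeros: ∅; count = 0; Bézout bound = 4.

deg(f) = 2, deg(g) = 2, so Bézout bound = 4.
Scan x ∈ F_11. For each x, list the y ∈ F_11 with f(x, y) ≡ 0 and those with g(x, y) ≡ 0 (mod 11); the common zeros in that column are the intersection.
  x = 0: f ≡ 0 at y ∈ ∅; g ≡ 0 at y ∈ ∅; common: ∅.
  x = 1: f ≡ 0 at y ∈ ∅; g ≡ 0 at y ∈ {0}; common: ∅.
  x = 2: f ≡ 0 at y ∈ {1, 5}; g ≡ 0 at y ∈ {4, 8}; common: ∅.
  x = 3: f ≡ 0 at y ∈ ∅; g ≡ 0 at y ∈ {6, 7}; common: ∅.
  x = 4: f ≡ 0 at y ∈ {0, 10}; g ≡ 0 at y ∈ ∅; common: ∅.
  x = 5: f ≡ 0 at y ∈ {6}; g ≡ 0 at y ∈ ∅; common: ∅.
  x = 6: f ≡ 0 at y ∈ ∅; g ≡ 0 at y ∈ {2, 3}; common: ∅.
  x = 7: f ≡ 0 at y ∈ {8}; g ≡ 0 at y ∈ {1, 5}; common: ∅.
  x = 8: f ≡ 0 at y ∈ {3, 4}; g ≡ 0 at y ∈ {9}; common: ∅.
  x = 9: f ≡ 0 at y ∈ ∅; g ≡ 0 at y ∈ ∅; common: ∅.
  x = 10: f ≡ 0 at y ∈ {2, 9}; g ≡ 0 at y ∈ ∅; common: ∅.
Collecting: common zeros = ∅, so the count is 0.
Comparison with the Bézout bound: 0 ≤ 4 = deg(f)·deg(g), as expected for curves with no common component (the affine F_11-count falls short of the bound because intersections may lie at infinity, over extension fields, or carry multiplicity).


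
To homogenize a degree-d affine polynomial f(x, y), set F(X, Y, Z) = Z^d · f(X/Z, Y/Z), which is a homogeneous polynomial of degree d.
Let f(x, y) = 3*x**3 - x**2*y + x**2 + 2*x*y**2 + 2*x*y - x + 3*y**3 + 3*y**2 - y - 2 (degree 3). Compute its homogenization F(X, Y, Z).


F(X, Y, Z) = 3*X**3 - X**2*Y + X**2*Z + 2*X*Y**2 + 2*X*Y*Z - X*Z**2 + 3*Y**3 + 3*Y**2*Z - Y*Z**2 - 2*Z**3

deg(f) = 3.
Substitute x = X/Z, y = Y/Z into f, then multiply by Z^3.
  monomial 3·x^3·y^0 ↦ 3·X^3·Y^0·Z^0.
  monomial -1·x^2·y^1 ↦ -1·X^2·Y^1·Z^0.
  monomial 1·x^2·y^0 ↦ 1·X^2·Y^0·Z^1.
  monomial 2·x^1·y^2 ↦ 2·X^1·Y^2·Z^0.
  monomial 2·x^1·y^1 ↦ 2·X^1·Y^1·Z^1.
  monomial -1·x^1·y^0 ↦ -1·X^1·Y^0·Z^2.
  monomial 3·x^0·y^3 ↦ 3·X^0·Y^3·Z^0.
  monomial 3·x^0·y^2 ↦ 3·X^0·Y^2·Z^1.
  monomial -1·x^0·y^1 ↦ -1·X^0·Y^1·Z^2.
  monomial -2·x^0·y^0 ↦ -2·X^0·Y^0·Z^3.
Collecting: F(X, Y, Z) = 3*X**3 - X**2*Y + X**2*Z + 2*X*Y**2 + 2*X*Y*Z - X*Z**2 + 3*Y**3 + 3*Y**2*Z - Y*Z**2 - 2*Z**3.


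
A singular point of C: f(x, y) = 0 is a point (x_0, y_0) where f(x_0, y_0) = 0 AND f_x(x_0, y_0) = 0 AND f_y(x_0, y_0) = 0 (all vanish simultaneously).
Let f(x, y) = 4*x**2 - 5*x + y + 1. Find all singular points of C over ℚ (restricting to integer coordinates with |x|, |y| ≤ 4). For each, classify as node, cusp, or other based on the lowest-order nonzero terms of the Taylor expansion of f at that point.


No singular points in the scanned grid; C is smooth there.

Compute partial derivatives:
  f_x = 8*x - 5.
  f_y = 1.
f_y = 1 is a nonzero constant, so f_y never vanishes: no point (x, y) can satisfy f = f_x = f_y = 0. In particular no (x, y) ∈ {−4, ..., 4}² is singular; the curve is smooth.


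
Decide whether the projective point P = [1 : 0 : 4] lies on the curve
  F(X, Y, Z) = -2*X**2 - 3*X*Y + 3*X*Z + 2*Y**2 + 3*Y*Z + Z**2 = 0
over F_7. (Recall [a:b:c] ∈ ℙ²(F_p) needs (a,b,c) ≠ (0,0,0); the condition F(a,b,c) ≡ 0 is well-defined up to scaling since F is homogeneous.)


F(1,0,4) ≡ 5 (mod 7); P is NOT on the curve.

Evaluate F(1, 0, 4) term-by-term (mod 7).
  -2*X**2 ↦ -2·1·1·1 = -2
  -3*X*Y ↦ -3·1·0·1 = 0
  3*X*Z ↦ 3·1·1·4 = 12
  2*Y**2 ↦ 2·1·0·1 = 0
  3*Y*Z ↦ 3·1·0·4 = 0
  Z**2 ↦ 1·1·1·16 = 16
Sum: F(1, 0, 4) = (-2) + (0) + (12) + (0) + (0) + (16) = 26.
Reducing mod 7: 26 ≡ 5 (mod 7).
Since F(a, b, c) ≡ 5 ≠ 0 (mod 7), P does NOT lie on the curve.


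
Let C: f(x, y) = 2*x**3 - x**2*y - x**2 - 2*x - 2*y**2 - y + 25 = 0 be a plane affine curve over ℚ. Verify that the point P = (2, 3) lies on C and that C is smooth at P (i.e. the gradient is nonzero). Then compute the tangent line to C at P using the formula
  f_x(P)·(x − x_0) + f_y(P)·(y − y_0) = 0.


Tangent line at P: 6*x - 17*y + 39 = 0.

Step 1: f(2, 3) = 0, so P lies on C.
Step 2: partial derivatives
  f_x(x, y) = 6*x**2 - 2*x*y - 2*x - 2, f_y(x, y) = -x**2 - 4*y - 1.
  f_x(P) = 6, f_y(P) = -17 (gradient nonzero, so P is smooth).
Step 3: tangent line at P: 6·(x − 2) + -17·(y − 3) = 0.
Expanding: 6*x - 17*y + 39 = 0.


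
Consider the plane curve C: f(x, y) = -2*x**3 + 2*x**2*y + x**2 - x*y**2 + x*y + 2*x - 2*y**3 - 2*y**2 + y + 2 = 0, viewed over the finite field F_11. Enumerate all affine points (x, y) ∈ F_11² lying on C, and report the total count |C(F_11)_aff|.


Affine F_11-points: {(0, 4), (1, 3), (2, 4), (3, 1), (3, 6), (3, 7), (4, 3), (4, 6), (4, 10), (5, 6), (8, 4), (10, 9)}; count = 12.

For each of the 121 pairs (x, y) ∈ F_11², evaluate f(x, y) mod 11. Record the zeros.
  x = 0: [0↦2, 1↦10, 2↦2, 3↦10, 4↦0, 5↦4, 6↦10, 7↦6, 8↦2, 9↦8, 10↦1]  zeros at y ∈ {4}
  x = 1: [0↦3, 1↦2, 2↦5, 3↦0, 4↦8, 5↦6, 6↦4, 7↦1, 8↦7, 9↦10, 10↦9]  zeros at y ∈ {3}
  x = 2: [0↦5, 1↦10, 2↦6, 3↦3, 4↦0, 5↦7, 6↦1, 7↦3, 8↦1, 9↦5, 10↦3]  zeros at y ∈ {4}
  x = 3: [0↦7, 1↦0, 2↦4, 3↦7, 4↦8, 5↦6, 6↦0, 7↦0, 8↦5, 9↦3, 10↦4]  zeros at y ∈ {1, 6, 7}
  x = 4: [0↦8, 1↦4, 2↦9, 3↦0, 4↦9, 5↦2, 6↦0, 7↦2, 8↦7, 9↦3, 10↦0]  zeros at y ∈ {3, 6, 10}
  x = 5: [0↦7, 1↦10, 2↦9, 3↦3, 4↦2, 5↦5, 6↦0, 7↦8, 8↦6, 9↦4, 10↦1]  zeros at y ∈ {6}
  x = 6: [0↦3, 1↦6, 2↦3, 3↦4, 4↦8, 5↦3, 6↦10, 7↦6, 8↦1, 9↦5, 10↦6]  zeros at y ∈ ∅
  x = 7: [0↦6, 1↦2, 2↦1, 3↦2, 4↦4, 5↦6, 6↦7, 7↦6, 8↦2, 9↦5, 10↦3]  zeros at y ∈ ∅
  x = 8: [0↦4, 1↦8, 2↦2, 3↦7, 4↦0, 5↦2, 6↦1, 7↦7, 8↦8, 9↦3, 10↦2]  zeros at y ∈ {4}
  x = 9: [0↦7, 1↦1, 2↦5, 3↦7, 4↦6, 5↦1, 6↦2, 7↦8, 8↦7, 9↦9, 10↦2]  zeros at y ∈ ∅
  x = 10: [0↦3, 1↦2, 2↦9, 3↦1, 4↦10, 5↦2, 6↦9, 7↦8, 8↦9, 9↦0, 10↦2]  zeros at y ∈ {9}
Collecting zeros: affine points = {(0, 4), (1, 3), (2, 4), (3, 1), (3, 6), (3, 7), (4, 3), (4, 6), (4, 10), (5, 6), (8, 4), (10, 9)}.
Total count |C(F_11)_aff| = 12.


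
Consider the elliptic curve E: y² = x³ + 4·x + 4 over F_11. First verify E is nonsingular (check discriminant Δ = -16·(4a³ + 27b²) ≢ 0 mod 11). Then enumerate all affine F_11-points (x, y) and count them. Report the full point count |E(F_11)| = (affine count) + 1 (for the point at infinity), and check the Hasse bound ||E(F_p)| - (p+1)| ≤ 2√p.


Affine points = {(0, 2), (0, 9), (1, 3), (1, 8), (2, 3), (2, 8), (7, 1), (7, 10), (8, 3), (8, 8)}; affine count = 10; |E(F_11)| = 11.

Discriminant check: Δ ∝ 4a³ + 27b² = 4·4³ + 27·4² = 4·64 + 27·16 ≡ 6 (mod 11). Nonzero ⇒ E is nonsingular.
For each x ∈ F_11, compute rhs = x³ + 4·x + 4 mod 11, then count y ∈ F_11 with y² ≡ rhs.
  x = 0: rhs = 4, matching y values: 2, 9 (2 points).
  x = 1: rhs = 9, matching y values: 3, 8 (2 points).
  x = 2: rhs = 9, matching y values: 3, 8 (2 points).
  x = 3: rhs = 10, matching y values: none (0 points).
  x = 4: rhs = 7, matching y values: none (0 points).
  x = 5: rhs = 6, matching y values: none (0 points).
  x = 6: rhs = 2, matching y values: none (0 points).
  x = 7: rhs = 1, matching y values: 1, 10 (2 points).
  x = 8: rhs = 9, matching y values: 3, 8 (2 points).
  x = 9: rhs = 10, matching y values: none (0 points).
  x = 10: rhs = 10, matching y values: none (0 points).
Total affine count: 10.
Full point count |E(F_11)| = 10 + 1 = 11.
Hasse bound: |11 − (11+1)| = |-1| = 1 ≤ 2√11 ≈ 6.6332 ✓.
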